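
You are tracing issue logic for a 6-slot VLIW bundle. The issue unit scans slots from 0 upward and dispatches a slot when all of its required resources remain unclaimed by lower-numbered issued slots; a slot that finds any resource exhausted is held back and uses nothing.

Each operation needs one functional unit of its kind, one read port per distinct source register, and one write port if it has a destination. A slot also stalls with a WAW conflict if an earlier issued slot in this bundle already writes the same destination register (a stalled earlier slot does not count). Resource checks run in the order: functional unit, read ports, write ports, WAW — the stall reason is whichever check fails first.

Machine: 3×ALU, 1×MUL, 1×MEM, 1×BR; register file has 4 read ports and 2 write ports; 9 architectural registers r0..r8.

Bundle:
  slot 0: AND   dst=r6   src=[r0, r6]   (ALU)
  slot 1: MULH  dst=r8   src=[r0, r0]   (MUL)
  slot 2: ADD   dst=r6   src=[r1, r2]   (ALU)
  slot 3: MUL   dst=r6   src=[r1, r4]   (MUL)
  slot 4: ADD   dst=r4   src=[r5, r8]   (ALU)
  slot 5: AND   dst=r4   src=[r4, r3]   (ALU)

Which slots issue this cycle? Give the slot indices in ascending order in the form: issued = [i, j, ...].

slot 0 (ALU): ISSUE — free A2,Mu1,Ld1,B1 rp2 wp1
slot 1 (MUL): ISSUE — free A2,Mu0,Ld1,B1 rp1 wp0
slot 2 (ALU): stall RD_PORT — free A2,Mu0,Ld1,B1 rp1 wp0
slot 3 (MUL): stall FU — free A2,Mu0,Ld1,B1 rp1 wp0
slot 4 (ALU): stall RD_PORT — free A2,Mu0,Ld1,B1 rp1 wp0
slot 5 (ALU): stall RD_PORT — free A2,Mu0,Ld1,B1 rp1 wp0

issued = [0, 1]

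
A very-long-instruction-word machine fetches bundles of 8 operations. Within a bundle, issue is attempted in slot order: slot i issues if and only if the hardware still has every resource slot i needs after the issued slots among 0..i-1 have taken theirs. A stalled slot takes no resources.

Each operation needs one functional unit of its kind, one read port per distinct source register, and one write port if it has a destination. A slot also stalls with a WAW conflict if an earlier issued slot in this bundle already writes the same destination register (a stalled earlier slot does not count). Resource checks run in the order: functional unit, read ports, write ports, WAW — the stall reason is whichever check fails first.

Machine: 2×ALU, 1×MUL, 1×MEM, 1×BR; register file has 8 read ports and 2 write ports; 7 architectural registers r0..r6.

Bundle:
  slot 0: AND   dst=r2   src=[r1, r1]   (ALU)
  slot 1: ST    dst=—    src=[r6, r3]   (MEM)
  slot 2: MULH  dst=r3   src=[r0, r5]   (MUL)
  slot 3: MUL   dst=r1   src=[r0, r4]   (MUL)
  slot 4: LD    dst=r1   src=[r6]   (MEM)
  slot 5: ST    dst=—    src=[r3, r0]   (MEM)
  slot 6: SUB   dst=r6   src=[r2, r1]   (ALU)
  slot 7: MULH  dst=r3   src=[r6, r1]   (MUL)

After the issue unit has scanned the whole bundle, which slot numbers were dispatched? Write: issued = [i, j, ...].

issued = [0, 1, 2]

(0) want 1×ALU +1rd +1wr — yes → AL1|MU1|ME1|BR1|rd7|wr1
(1) want 1×MEM +2rd +0wr — yes → AL1|MU1|ME0|BR1|rd5|wr1
(2) want 1×MUL +2rd +1wr — yes → AL1|MU0|ME0|BR1|rd3|wr0
(3) want 1×MUL +2rd +1wr — FU → AL1|MU0|ME0|BR1|rd3|wr0
(4) want 1×MEM +1rd +1wr — FU → AL1|MU0|ME0|BR1|rd3|wr0
(5) want 1×MEM +2rd +0wr — FU → AL1|MU0|ME0|BR1|rd3|wr0
(6) want 1×ALU +2rd +1wr — WR_PORT → AL1|MU0|ME0|BR1|rd3|wr0
(7) want 1×MUL +2rd +1wr — FU → AL1|MU0|ME0|BR1|rd3|wr0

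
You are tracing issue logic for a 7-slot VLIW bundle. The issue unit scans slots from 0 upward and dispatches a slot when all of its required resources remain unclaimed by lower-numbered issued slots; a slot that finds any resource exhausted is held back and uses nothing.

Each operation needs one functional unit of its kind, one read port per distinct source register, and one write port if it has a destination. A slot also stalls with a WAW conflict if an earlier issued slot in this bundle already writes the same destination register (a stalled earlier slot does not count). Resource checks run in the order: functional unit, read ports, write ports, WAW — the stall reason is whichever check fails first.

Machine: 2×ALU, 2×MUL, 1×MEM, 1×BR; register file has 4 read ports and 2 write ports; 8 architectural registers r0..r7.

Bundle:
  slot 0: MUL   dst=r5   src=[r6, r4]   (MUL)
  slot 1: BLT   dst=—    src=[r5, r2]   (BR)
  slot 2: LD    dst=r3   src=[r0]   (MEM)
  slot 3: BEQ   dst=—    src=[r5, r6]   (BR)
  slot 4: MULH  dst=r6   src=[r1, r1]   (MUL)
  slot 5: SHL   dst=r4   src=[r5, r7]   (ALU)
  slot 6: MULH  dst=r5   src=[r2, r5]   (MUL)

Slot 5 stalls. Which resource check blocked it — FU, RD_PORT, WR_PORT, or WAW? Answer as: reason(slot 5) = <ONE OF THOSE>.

  0. MUL→r5 ⇒ go  {2A/1Mu/1Ld/1B | 2r 1w}
  1. BR ⇒ go  {2A/1Mu/1Ld/0B | 0r 1w}
  2. MEM→r3 ⇒ no(RD_PORT)  {2A/1Mu/1Ld/0B | 0r 1w}
  3. BR ⇒ no(FU)  {2A/1Mu/1Ld/0B | 0r 1w}
  4. MUL→r6 ⇒ no(RD_PORT)  {2A/1Mu/1Ld/0B | 0r 1w}
  5. ALU→r4 ⇒ no(RD_PORT)  {2A/1Mu/1Ld/0B | 0r 1w}
  6. MUL→r5 ⇒ no(RD_PORT)  {2A/1Mu/1Ld/0B | 0r 1w}

reason(slot 5) = RD_PORT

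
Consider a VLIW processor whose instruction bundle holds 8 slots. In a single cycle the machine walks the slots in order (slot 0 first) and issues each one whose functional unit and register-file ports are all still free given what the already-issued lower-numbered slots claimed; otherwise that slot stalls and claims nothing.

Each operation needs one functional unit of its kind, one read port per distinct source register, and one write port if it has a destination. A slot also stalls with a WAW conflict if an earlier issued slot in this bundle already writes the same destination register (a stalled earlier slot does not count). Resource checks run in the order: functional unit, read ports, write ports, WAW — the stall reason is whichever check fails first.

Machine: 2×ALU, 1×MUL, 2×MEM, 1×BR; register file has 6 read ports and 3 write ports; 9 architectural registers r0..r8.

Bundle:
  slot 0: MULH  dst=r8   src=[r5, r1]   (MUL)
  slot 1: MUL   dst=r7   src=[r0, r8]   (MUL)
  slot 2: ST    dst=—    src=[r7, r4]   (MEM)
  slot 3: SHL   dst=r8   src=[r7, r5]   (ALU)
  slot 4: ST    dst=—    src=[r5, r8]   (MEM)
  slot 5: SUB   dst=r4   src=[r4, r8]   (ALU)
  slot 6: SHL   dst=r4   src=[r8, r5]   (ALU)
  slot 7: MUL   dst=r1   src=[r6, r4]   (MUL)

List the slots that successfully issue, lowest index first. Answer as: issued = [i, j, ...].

slot 0 (MUL): ISSUE — free A2,Mu0,Ld2,B1 rp4 wp2
slot 1 (MUL): stall FU — free A2,Mu0,Ld2,B1 rp4 wp2
slot 2 (MEM): ISSUE — free A2,Mu0,Ld1,B1 rp2 wp2
slot 3 (ALU): stall WAW — free A2,Mu0,Ld1,B1 rp2 wp2
slot 4 (MEM): ISSUE — free A2,Mu0,Ld0,B1 rp0 wp2
slot 5 (ALU): stall RD_PORT — free A2,Mu0,Ld0,B1 rp0 wp2
slot 6 (ALU): stall RD_PORT — free A2,Mu0,Ld0,B1 rp0 wp2
slot 7 (MUL): stall FU — free A2,Mu0,Ld0,B1 rp0 wp2

issued = [0, 2, 4]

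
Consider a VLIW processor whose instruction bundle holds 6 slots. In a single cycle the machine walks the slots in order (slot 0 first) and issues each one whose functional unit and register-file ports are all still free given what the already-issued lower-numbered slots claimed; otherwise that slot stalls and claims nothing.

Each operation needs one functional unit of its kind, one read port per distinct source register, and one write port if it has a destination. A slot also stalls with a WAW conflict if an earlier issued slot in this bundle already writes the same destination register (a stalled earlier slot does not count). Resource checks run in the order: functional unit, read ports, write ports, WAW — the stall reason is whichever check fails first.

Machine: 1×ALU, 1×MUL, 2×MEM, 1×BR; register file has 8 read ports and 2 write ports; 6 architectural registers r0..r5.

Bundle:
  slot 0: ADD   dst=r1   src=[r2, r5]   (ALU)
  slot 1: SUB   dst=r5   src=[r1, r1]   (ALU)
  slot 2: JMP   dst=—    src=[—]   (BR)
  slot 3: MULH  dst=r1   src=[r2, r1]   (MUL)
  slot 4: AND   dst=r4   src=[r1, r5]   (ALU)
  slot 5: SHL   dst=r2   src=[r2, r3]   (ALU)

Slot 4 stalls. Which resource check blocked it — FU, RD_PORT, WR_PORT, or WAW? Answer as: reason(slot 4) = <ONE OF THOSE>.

reason(slot 4) = FU

  0. ALU→r1 ⇒ go  {0A/1Mu/2Ld/1B | 6r 1w}
  1. ALU→r5 ⇒ no(FU)  {0A/1Mu/2Ld/1B | 6r 1w}
  2. BR ⇒ go  {0A/1Mu/2Ld/0B | 6r 1w}
  3. MUL→r1 ⇒ no(WAW)  {0A/1Mu/2Ld/0B | 6r 1w}
  4. ALU→r4 ⇒ no(FU)  {0A/1Mu/2Ld/0B | 6r 1w}
  5. ALU→r2 ⇒ no(FU)  {0A/1Mu/2Ld/0B | 6r 1w}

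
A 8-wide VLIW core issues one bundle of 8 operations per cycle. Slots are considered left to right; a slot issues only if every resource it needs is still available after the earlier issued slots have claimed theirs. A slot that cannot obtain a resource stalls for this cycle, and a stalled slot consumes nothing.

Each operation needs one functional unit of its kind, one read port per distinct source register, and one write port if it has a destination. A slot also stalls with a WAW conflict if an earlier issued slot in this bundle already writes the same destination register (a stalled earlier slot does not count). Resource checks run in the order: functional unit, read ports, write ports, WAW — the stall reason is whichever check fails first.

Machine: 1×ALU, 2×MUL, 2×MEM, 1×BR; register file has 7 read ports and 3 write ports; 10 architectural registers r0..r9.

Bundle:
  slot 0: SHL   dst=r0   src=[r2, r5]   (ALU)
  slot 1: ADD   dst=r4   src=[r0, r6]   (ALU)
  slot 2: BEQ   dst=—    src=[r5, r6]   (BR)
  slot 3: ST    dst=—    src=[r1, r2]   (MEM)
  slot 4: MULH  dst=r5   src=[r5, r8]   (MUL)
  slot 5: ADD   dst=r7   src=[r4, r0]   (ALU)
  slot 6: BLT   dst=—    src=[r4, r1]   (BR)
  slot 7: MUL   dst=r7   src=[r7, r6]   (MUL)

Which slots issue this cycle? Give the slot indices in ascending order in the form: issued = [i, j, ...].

  0. ALU→r0 ⇒ go  {0A/2Mu/2Ld/1B | 5r 2w}
  1. ALU→r4 ⇒ no(FU)  {0A/2Mu/2Ld/1B | 5r 2w}
  2. BR ⇒ go  {0A/2Mu/2Ld/0B | 3r 2w}
  3. MEM ⇒ go  {0A/2Mu/1Ld/0B | 1r 2w}
  4. MUL→r5 ⇒ no(RD_PORT)  {0A/2Mu/1Ld/0B | 1r 2w}
  5. ALU→r7 ⇒ no(FU)  {0A/2Mu/1Ld/0B | 1r 2w}
  6. BR ⇒ no(FU)  {0A/2Mu/1Ld/0B | 1r 2w}
  7. MUL→r7 ⇒ no(RD_PORT)  {0A/2Mu/1Ld/0B | 1r 2w}

issued = [0, 2, 3]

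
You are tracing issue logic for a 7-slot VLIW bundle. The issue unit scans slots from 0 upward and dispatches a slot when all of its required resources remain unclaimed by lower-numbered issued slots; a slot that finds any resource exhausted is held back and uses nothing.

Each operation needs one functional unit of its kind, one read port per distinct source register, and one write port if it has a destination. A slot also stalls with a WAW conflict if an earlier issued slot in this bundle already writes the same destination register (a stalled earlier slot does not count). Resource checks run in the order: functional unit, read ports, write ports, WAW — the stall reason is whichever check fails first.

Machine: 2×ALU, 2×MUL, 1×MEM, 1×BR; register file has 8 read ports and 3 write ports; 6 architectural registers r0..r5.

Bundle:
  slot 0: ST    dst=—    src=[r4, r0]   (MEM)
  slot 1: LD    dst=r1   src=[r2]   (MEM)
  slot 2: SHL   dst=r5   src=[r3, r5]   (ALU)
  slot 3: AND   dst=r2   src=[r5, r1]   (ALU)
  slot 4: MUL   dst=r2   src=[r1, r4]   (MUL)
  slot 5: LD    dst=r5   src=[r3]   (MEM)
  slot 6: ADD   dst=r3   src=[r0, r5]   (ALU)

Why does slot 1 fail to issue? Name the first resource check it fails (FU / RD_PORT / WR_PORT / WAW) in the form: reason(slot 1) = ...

reason(slot 1) = FU

  0. MEM ⇒ go  {2A/2Mu/0Ld/1B | 6r 3w}
  1. MEM→r1 ⇒ no(FU)  {2A/2Mu/0Ld/1B | 6r 3w}
  2. ALU→r5 ⇒ go  {1A/2Mu/0Ld/1B | 4r 2w}
  3. ALU→r2 ⇒ go  {0A/2Mu/0Ld/1B | 2r 1w}
  4. MUL→r2 ⇒ no(WAW)  {0A/2Mu/0Ld/1B | 2r 1w}
  5. MEM→r5 ⇒ no(FU)  {0A/2Mu/0Ld/1B | 2r 1w}
  6. ALU→r3 ⇒ no(FU)  {0A/2Mu/0Ld/1B | 2r 1w}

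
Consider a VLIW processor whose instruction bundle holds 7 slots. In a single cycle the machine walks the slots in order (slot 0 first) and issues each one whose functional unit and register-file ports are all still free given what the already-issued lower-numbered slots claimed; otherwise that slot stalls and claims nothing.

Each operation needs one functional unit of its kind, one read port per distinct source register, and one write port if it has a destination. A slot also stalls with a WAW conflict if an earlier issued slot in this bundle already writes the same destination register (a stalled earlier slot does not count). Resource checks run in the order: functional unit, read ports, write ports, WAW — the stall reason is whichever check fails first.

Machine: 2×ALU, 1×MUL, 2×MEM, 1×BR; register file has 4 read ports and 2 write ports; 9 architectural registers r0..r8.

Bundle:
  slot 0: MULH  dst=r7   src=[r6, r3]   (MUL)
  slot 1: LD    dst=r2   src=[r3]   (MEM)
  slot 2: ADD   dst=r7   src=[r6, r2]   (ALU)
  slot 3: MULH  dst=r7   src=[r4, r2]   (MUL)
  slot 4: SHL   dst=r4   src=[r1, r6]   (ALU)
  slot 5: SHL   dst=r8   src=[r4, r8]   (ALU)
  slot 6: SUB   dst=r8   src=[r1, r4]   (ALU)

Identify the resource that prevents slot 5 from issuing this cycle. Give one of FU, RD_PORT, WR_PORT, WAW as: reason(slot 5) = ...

reason(slot 5) = RD_PORT

  0. MUL→r7 ⇒ go  {2A/0Mu/2Ld/1B | 2r 1w}
  1. MEM→r2 ⇒ go  {2A/0Mu/1Ld/1B | 1r 0w}
  2. ALU→r7 ⇒ no(RD_PORT)  {2A/0Mu/1Ld/1B | 1r 0w}
  3. MUL→r7 ⇒ no(FU)  {2A/0Mu/1Ld/1B | 1r 0w}
  4. ALU→r4 ⇒ no(RD_PORT)  {2A/0Mu/1Ld/1B | 1r 0w}
  5. ALU→r8 ⇒ no(RD_PORT)  {2A/0Mu/1Ld/1B | 1r 0w}
  6. ALU→r8 ⇒ no(RD_PORT)  {2A/0Mu/1Ld/1B | 1r 0w}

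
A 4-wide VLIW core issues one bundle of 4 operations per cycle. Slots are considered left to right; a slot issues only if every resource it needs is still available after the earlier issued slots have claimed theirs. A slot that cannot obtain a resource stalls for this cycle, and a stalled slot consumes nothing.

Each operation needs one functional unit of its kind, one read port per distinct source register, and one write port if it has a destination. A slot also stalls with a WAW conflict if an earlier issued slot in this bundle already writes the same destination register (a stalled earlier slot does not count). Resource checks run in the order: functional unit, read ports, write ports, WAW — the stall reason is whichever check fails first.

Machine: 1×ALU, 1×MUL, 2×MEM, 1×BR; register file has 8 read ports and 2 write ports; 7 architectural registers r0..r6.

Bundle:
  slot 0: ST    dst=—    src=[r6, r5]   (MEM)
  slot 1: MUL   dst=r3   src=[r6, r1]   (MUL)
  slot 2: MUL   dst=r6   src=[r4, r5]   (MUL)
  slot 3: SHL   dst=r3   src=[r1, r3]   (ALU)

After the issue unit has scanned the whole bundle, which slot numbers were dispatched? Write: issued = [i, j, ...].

#0 MEM src=r6,r5 dispatched  <A:1 Mu:1 Ld:1 B:1 rd:6 wr:2>
#1 MUL src=r6,r1 dispatched  <A:1 Mu:0 Ld:1 B:1 rd:4 wr:1>
#2 MUL src=r4,r5 held:FU  <A:1 Mu:0 Ld:1 B:1 rd:4 wr:1>
#3 ALU src=r1,r3 held:WAW  <A:1 Mu:0 Ld:1 B:1 rd:4 wr:1>

issued = [0, 1]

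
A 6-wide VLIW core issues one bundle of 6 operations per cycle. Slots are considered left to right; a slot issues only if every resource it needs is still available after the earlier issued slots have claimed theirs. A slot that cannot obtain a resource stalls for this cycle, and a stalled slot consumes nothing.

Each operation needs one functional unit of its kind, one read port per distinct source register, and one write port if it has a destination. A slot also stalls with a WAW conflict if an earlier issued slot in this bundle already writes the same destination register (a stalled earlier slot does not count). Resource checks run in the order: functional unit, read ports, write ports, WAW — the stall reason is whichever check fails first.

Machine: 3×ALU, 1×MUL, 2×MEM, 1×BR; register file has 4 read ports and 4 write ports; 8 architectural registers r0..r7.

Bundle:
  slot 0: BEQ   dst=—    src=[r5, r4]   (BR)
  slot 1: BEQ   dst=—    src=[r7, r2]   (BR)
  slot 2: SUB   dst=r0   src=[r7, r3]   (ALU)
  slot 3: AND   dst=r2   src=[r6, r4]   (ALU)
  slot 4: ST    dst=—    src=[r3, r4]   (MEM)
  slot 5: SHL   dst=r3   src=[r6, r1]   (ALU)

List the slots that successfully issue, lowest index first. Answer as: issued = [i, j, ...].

(0) want 1×BR +2rd +0wr — yes → AL3|MU1|ME2|BR0|rd2|wr4
(1) want 1×BR +2rd +0wr — FU → AL3|MU1|ME2|BR0|rd2|wr4
(2) want 1×ALU +2rd +1wr — yes → AL2|MU1|ME2|BR0|rd0|wr3
(3) want 1×ALU +2rd +1wr — RD_PORT → AL2|MU1|ME2|BR0|rd0|wr3
(4) want 1×MEM +2rd +0wr — RD_PORT → AL2|MU1|ME2|BR0|rd0|wr3
(5) want 1×ALU +2rd +1wr — RD_PORT → AL2|MU1|ME2|BR0|rd0|wr3

issued = [0, 2]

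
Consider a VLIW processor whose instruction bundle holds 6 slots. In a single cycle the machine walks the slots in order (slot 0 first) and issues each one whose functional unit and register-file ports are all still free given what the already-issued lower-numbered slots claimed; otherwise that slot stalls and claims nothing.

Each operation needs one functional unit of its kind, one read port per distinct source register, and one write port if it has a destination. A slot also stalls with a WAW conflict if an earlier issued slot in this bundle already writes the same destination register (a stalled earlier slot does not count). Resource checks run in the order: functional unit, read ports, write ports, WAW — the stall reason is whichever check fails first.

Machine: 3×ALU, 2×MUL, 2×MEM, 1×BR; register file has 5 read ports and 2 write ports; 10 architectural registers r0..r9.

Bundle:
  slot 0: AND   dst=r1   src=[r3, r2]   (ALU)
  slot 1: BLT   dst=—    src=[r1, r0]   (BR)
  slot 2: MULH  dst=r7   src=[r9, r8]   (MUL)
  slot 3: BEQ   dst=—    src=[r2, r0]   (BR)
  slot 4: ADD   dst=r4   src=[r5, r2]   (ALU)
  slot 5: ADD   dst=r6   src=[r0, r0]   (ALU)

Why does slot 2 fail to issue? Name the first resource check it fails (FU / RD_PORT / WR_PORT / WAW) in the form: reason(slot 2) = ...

reason(slot 2) = RD_PORT

[0] ALU needs rd=2 wr=1: ok; after: ALU=2 MUL=2 MEM=2 BR=1, R=3, W=1
[1] BR needs rd=2 wr=0: ok; after: ALU=2 MUL=2 MEM=2 BR=0, R=1, W=1
[2] MUL needs rd=2 wr=1: RD_PORT; after: ALU=2 MUL=2 MEM=2 BR=0, R=1, W=1
[3] BR needs rd=2 wr=0: FU; after: ALU=2 MUL=2 MEM=2 BR=0, R=1, W=1
[4] ALU needs rd=2 wr=1: RD_PORT; after: ALU=2 MUL=2 MEM=2 BR=0, R=1, W=1
[5] ALU needs rd=1 wr=1: ok; after: ALU=1 MUL=2 MEM=2 BR=0, R=0, W=0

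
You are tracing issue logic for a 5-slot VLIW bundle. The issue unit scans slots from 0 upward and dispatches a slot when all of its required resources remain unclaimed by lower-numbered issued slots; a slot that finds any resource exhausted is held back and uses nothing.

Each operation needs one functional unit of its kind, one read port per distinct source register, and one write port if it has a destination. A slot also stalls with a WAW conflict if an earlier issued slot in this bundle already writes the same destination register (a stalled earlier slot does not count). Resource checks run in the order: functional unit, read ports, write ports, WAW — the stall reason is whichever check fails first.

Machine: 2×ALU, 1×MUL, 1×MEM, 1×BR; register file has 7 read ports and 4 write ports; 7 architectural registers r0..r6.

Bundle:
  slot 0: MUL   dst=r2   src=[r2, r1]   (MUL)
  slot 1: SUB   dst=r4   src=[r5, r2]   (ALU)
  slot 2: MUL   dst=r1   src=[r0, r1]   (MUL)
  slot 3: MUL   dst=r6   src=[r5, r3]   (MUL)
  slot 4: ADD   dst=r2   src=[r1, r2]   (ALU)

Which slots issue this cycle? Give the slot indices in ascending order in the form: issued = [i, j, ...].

issued = [0, 1]

[0] MUL needs rd=2 wr=1: ok; after: ALU=2 MUL=0 MEM=1 BR=1, R=5, W=3
[1] ALU needs rd=2 wr=1: ok; after: ALU=1 MUL=0 MEM=1 BR=1, R=3, W=2
[2] MUL needs rd=2 wr=1: FU; after: ALU=1 MUL=0 MEM=1 BR=1, R=3, W=2
[3] MUL needs rd=2 wr=1: FU; after: ALU=1 MUL=0 MEM=1 BR=1, R=3, W=2
[4] ALU needs rd=2 wr=1: WAW; after: ALU=1 MUL=0 MEM=1 BR=1, R=3, W=2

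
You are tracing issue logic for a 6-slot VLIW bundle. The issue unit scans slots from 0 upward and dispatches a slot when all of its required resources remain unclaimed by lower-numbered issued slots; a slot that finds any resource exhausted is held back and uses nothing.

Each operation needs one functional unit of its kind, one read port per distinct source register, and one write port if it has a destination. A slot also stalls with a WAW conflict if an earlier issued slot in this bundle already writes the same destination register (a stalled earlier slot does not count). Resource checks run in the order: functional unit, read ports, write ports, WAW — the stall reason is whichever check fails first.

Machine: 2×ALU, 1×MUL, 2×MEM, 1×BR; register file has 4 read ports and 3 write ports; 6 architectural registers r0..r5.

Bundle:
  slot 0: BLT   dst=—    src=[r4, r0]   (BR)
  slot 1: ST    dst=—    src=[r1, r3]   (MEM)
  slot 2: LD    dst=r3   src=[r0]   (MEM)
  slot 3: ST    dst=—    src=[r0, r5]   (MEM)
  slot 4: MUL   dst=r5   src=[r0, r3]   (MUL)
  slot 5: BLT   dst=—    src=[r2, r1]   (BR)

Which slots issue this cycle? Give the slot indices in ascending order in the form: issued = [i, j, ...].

slot 0 (BR): ISSUE — free A2,Mu1,Ld2,B0 rp2 wp3
slot 1 (MEM): ISSUE — free A2,Mu1,Ld1,B0 rp0 wp3
slot 2 (MEM): stall RD_PORT — free A2,Mu1,Ld1,B0 rp0 wp3
slot 3 (MEM): stall RD_PORT — free A2,Mu1,Ld1,B0 rp0 wp3
slot 4 (MUL): stall RD_PORT — free A2,Mu1,Ld1,B0 rp0 wp3
slot 5 (BR): stall FU — free A2,Mu1,Ld1,B0 rp0 wp3

issued = [0, 1]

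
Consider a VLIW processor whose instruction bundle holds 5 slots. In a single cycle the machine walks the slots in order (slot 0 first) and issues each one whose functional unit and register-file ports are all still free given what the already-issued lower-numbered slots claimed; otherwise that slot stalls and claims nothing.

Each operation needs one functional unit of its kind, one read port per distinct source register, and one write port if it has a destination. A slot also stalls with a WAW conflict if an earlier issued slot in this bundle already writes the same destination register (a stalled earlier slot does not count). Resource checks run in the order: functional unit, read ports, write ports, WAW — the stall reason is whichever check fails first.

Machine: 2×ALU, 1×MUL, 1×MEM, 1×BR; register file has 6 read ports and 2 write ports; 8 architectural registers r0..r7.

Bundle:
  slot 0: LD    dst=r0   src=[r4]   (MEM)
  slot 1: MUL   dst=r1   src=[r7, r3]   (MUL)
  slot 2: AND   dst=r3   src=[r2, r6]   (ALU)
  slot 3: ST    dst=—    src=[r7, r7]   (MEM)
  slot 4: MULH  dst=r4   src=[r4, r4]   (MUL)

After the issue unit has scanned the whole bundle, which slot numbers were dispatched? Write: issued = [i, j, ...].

issued = [0, 1]

[0] MEM needs rd=1 wr=1: ok; after: ALU=2 MUL=1 MEM=0 BR=1, R=5, W=1
[1] MUL needs rd=2 wr=1: ok; after: ALU=2 MUL=0 MEM=0 BR=1, R=3, W=0
[2] ALU needs rd=2 wr=1: WR_PORT; after: ALU=2 MUL=0 MEM=0 BR=1, R=3, W=0
[3] MEM needs rd=1 wr=0: FU; after: ALU=2 MUL=0 MEM=0 BR=1, R=3, W=0
[4] MUL needs rd=1 wr=1: FU; after: ALU=2 MUL=0 MEM=0 BR=1, R=3, W=0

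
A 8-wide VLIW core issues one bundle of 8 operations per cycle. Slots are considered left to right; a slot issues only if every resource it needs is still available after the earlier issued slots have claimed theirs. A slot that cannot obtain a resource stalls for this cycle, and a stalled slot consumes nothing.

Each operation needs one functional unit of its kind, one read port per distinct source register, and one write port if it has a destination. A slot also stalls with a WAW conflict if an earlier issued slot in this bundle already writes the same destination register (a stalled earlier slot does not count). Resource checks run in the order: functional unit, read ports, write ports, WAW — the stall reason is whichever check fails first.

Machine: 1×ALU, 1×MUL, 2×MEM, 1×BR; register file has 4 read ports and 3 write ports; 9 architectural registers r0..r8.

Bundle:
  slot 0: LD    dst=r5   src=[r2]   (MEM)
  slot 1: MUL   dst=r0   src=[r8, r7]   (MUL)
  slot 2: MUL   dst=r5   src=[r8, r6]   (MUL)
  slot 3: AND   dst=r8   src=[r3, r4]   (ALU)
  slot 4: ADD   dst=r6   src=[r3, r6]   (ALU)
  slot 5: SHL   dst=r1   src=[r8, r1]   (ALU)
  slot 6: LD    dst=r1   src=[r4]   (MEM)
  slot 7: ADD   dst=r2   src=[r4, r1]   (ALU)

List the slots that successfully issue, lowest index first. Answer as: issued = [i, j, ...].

[0] MEM needs rd=1 wr=1: ok; after: ALU=1 MUL=1 MEM=1 BR=1, R=3, W=2
[1] MUL needs rd=2 wr=1: ok; after: ALU=1 MUL=0 MEM=1 BR=1, R=1, W=1
[2] MUL needs rd=2 wr=1: FU; after: ALU=1 MUL=0 MEM=1 BR=1, R=1, W=1
[3] ALU needs rd=2 wr=1: RD_PORT; after: ALU=1 MUL=0 MEM=1 BR=1, R=1, W=1
[4] ALU needs rd=2 wr=1: RD_PORT; after: ALU=1 MUL=0 MEM=1 BR=1, R=1, W=1
[5] ALU needs rd=2 wr=1: RD_PORT; after: ALU=1 MUL=0 MEM=1 BR=1, R=1, W=1
[6] MEM needs rd=1 wr=1: ok; after: ALU=1 MUL=0 MEM=0 BR=1, R=0, W=0
[7] ALU needs rd=2 wr=1: RD_PORT; after: ALU=1 MUL=0 MEM=0 BR=1, R=0, W=0

issued = [0, 1, 6]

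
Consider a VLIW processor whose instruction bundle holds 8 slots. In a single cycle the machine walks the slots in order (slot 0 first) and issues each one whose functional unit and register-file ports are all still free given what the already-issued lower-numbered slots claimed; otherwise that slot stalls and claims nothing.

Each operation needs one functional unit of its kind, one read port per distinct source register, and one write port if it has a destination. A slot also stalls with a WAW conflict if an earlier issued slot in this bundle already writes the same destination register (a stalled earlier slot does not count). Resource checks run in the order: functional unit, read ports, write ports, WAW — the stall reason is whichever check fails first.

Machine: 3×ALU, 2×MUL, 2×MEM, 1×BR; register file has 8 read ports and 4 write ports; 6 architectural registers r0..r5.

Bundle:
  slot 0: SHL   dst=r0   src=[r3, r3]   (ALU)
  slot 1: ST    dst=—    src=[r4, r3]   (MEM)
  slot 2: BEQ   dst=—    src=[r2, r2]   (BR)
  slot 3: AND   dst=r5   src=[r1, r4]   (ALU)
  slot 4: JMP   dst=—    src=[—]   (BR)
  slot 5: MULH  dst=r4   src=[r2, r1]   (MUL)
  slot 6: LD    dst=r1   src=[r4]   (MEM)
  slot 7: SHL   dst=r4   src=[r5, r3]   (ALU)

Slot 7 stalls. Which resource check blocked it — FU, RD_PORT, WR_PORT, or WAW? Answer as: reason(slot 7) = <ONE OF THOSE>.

slot 0 (ALU): ISSUE — free A2,Mu2,Ld2,B1 rp7 wp3
slot 1 (MEM): ISSUE — free A2,Mu2,Ld1,B1 rp5 wp3
slot 2 (BR): ISSUE — free A2,Mu2,Ld1,B0 rp4 wp3
slot 3 (ALU): ISSUE — free A1,Mu2,Ld1,B0 rp2 wp2
slot 4 (BR): stall FU — free A1,Mu2,Ld1,B0 rp2 wp2
slot 5 (MUL): ISSUE — free A1,Mu1,Ld1,B0 rp0 wp1
slot 6 (MEM): stall RD_PORT — free A1,Mu1,Ld1,B0 rp0 wp1
slot 7 (ALU): stall RD_PORT — free A1,Mu1,Ld1,B0 rp0 wp1

reason(slot 7) = RD_PORT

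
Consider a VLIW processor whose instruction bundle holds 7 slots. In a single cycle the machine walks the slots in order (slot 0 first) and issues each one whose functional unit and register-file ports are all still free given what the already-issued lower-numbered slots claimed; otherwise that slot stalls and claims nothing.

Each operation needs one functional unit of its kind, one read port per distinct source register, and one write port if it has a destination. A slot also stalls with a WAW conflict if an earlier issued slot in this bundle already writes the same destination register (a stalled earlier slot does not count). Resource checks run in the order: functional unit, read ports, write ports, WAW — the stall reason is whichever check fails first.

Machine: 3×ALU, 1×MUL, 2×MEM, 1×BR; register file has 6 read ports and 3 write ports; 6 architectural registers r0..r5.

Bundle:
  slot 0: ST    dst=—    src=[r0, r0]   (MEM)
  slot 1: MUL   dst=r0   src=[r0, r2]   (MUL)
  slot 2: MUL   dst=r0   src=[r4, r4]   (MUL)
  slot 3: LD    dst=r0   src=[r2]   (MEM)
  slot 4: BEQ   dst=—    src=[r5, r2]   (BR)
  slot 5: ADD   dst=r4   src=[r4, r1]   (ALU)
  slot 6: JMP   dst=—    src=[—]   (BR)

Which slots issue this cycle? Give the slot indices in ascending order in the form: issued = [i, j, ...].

issued = [0, 1, 4]

  0. MEM ⇒ go  {3A/1Mu/1Ld/1B | 5r 3w}
  1. MUL→r0 ⇒ go  {3A/0Mu/1Ld/1B | 3r 2w}
  2. MUL→r0 ⇒ no(FU)  {3A/0Mu/1Ld/1B | 3r 2w}
  3. MEM→r0 ⇒ no(WAW)  {3A/0Mu/1Ld/1B | 3r 2w}
  4. BR ⇒ go  {3A/0Mu/1Ld/0B | 1r 2w}
  5. ALU→r4 ⇒ no(RD_PORT)  {3A/0Mu/1Ld/0B | 1r 2w}
  6. BR ⇒ no(FU)  {3A/0Mu/1Ld/0B | 1r 2w}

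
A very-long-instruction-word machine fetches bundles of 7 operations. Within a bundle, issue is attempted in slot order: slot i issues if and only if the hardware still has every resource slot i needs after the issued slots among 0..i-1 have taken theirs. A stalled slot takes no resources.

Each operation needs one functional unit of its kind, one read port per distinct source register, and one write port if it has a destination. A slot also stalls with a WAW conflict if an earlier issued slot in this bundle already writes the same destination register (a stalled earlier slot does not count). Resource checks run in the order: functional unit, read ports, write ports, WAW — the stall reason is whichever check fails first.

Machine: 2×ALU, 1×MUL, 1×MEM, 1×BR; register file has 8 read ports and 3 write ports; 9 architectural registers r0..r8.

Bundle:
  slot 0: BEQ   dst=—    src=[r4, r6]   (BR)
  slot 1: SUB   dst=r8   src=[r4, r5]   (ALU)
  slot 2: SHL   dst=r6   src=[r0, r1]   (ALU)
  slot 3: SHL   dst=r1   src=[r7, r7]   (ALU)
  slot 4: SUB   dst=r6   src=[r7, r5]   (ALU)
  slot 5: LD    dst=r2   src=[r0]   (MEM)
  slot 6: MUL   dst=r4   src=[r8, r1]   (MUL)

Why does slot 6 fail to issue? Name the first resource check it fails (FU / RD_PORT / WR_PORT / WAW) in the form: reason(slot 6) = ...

[0] BR needs rd=2 wr=0: ok; after: ALU=2 MUL=1 MEM=1 BR=0, R=6, W=3
[1] ALU needs rd=2 wr=1: ok; after: ALU=1 MUL=1 MEM=1 BR=0, R=4, W=2
[2] ALU needs rd=2 wr=1: ok; after: ALU=0 MUL=1 MEM=1 BR=0, R=2, W=1
[3] ALU needs rd=1 wr=1: FU; after: ALU=0 MUL=1 MEM=1 BR=0, R=2, W=1
[4] ALU needs rd=2 wr=1: FU; after: ALU=0 MUL=1 MEM=1 BR=0, R=2, W=1
[5] MEM needs rd=1 wr=1: ok; after: ALU=0 MUL=1 MEM=0 BR=0, R=1, W=0
[6] MUL needs rd=2 wr=1: RD_PORT; after: ALU=0 MUL=1 MEM=0 BR=0, R=1, W=0

reason(slot 6) = RD_PORT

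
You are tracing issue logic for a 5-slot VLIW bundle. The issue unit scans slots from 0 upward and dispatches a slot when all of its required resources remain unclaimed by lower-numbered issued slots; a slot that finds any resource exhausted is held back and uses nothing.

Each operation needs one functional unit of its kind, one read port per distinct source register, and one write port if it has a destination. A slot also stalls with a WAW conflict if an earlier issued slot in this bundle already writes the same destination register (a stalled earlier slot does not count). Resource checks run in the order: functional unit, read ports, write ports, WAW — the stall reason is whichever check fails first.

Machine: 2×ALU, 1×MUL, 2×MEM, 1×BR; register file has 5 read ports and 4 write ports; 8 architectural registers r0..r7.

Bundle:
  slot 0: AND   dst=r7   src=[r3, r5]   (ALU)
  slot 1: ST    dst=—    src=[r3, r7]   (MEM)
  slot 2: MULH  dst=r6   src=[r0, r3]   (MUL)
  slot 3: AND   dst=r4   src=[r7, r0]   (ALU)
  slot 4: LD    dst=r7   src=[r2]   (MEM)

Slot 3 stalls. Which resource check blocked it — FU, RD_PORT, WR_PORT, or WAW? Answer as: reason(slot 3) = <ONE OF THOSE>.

reason(slot 3) = RD_PORT

slot 0 (ALU): ISSUE — free A1,Mu1,Ld2,B1 rp3 wp3
slot 1 (MEM): ISSUE — free A1,Mu1,Ld1,B1 rp1 wp3
slot 2 (MUL): stall RD_PORT — free A1,Mu1,Ld1,B1 rp1 wp3
slot 3 (ALU): stall RD_PORT — free A1,Mu1,Ld1,B1 rp1 wp3
slot 4 (MEM): stall WAW — free A1,Mu1,Ld1,B1 rp1 wp3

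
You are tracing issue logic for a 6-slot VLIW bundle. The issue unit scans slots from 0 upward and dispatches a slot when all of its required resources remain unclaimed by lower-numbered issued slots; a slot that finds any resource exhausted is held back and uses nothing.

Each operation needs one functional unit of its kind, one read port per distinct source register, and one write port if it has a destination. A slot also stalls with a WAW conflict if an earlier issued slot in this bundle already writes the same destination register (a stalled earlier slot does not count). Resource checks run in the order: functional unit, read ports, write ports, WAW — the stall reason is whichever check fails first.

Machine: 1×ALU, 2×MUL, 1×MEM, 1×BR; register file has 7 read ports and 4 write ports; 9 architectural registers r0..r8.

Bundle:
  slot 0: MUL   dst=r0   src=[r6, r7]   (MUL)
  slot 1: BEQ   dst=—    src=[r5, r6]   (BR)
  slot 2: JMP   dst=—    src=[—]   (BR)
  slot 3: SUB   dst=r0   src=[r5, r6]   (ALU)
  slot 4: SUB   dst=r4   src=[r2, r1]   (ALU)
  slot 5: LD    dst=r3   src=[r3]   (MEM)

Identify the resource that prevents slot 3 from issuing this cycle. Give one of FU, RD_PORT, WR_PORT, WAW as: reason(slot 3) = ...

(0) want 1×MUL +2rd +1wr — yes → AL1|MU1|ME1|BR1|rd5|wr3
(1) want 1×BR +2rd +0wr — yes → AL1|MU1|ME1|BR0|rd3|wr3
(2) want 1×BR +0rd +0wr — FU → AL1|MU1|ME1|BR0|rd3|wr3
(3) want 1×ALU +2rd +1wr — WAW → AL1|MU1|ME1|BR0|rd3|wr3
(4) want 1×ALU +2rd +1wr — yes → AL0|MU1|ME1|BR0|rd1|wr2
(5) want 1×MEM +1rd +1wr — yes → AL0|MU1|ME0|BR0|rd0|wr1

reason(slot 3) = WAW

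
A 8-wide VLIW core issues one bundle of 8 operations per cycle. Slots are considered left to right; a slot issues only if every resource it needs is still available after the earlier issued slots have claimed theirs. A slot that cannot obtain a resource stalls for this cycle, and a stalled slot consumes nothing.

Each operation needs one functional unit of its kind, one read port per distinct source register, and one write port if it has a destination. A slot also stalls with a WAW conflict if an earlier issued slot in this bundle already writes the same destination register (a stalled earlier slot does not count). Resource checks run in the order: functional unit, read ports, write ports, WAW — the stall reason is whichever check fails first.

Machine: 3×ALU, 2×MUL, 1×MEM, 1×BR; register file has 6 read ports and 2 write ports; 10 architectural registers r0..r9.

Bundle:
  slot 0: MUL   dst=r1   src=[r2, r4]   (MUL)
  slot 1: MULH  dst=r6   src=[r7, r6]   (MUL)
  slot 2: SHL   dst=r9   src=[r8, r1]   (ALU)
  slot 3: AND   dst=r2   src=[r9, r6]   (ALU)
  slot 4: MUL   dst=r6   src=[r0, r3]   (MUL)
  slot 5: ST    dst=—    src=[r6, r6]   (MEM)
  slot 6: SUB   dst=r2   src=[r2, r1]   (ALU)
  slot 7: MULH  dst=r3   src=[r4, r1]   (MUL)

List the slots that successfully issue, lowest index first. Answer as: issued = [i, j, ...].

slot 0 (MUL): ISSUE — free A3,Mu1,Ld1,B1 rp4 wp1
slot 1 (MUL): ISSUE — free A3,Mu0,Ld1,B1 rp2 wp0
slot 2 (ALU): stall WR_PORT — free A3,Mu0,Ld1,B1 rp2 wp0
slot 3 (ALU): stall WR_PORT — free A3,Mu0,Ld1,B1 rp2 wp0
slot 4 (MUL): stall FU — free A3,Mu0,Ld1,B1 rp2 wp0
slot 5 (MEM): ISSUE — free A3,Mu0,Ld0,B1 rp1 wp0
slot 6 (ALU): stall RD_PORT — free A3,Mu0,Ld0,B1 rp1 wp0
slot 7 (MUL): stall FU — free A3,Mu0,Ld0,B1 rp1 wp0

issued = [0, 1, 5]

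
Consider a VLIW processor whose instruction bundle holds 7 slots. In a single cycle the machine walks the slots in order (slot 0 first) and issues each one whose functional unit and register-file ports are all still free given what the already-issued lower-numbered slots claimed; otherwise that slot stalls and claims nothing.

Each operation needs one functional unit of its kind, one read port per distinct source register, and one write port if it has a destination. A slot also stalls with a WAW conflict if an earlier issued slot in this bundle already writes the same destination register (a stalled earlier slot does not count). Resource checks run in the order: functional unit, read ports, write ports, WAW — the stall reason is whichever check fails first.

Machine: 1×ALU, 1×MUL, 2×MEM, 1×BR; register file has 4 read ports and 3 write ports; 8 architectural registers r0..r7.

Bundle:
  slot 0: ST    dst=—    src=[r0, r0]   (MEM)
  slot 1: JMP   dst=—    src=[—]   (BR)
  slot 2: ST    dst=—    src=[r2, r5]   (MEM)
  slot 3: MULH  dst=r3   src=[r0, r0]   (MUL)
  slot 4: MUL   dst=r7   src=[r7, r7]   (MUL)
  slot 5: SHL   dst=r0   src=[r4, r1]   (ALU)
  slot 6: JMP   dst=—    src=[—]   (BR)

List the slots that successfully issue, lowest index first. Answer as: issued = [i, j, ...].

issued = [0, 1, 2, 3]

slot 0 (MEM): ISSUE — free A1,Mu1,Ld1,B1 rp3 wp3
slot 1 (BR): ISSUE — free A1,Mu1,Ld1,B0 rp3 wp3
slot 2 (MEM): ISSUE — free A1,Mu1,Ld0,B0 rp1 wp3
slot 3 (MUL): ISSUE — free A1,Mu0,Ld0,B0 rp0 wp2
slot 4 (MUL): stall FU — free A1,Mu0,Ld0,B0 rp0 wp2
slot 5 (ALU): stall RD_PORT — free A1,Mu0,Ld0,B0 rp0 wp2
slot 6 (BR): stall FU — free A1,Mu0,Ld0,B0 rp0 wp2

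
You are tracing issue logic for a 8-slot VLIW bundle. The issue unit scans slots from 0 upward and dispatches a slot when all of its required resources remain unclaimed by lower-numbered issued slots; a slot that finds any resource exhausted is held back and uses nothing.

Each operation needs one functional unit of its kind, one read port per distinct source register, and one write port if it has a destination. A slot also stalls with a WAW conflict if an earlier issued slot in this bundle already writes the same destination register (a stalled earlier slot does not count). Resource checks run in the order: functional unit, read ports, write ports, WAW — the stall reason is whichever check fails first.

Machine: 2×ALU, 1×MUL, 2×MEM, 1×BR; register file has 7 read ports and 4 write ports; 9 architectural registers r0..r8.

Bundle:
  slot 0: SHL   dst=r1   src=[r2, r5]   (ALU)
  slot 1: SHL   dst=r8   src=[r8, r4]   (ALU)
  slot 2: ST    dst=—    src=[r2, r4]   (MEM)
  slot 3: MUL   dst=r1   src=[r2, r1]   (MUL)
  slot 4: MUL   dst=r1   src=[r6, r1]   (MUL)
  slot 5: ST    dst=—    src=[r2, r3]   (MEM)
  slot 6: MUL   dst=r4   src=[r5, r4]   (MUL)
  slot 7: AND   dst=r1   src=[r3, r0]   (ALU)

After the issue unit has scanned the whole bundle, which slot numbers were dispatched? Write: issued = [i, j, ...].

issued = [0, 1, 2]

slot 0 (ALU): ISSUE — free A1,Mu1,Ld2,B1 rp5 wp3
slot 1 (ALU): ISSUE — free A0,Mu1,Ld2,B1 rp3 wp2
slot 2 (MEM): ISSUE — free A0,Mu1,Ld1,B1 rp1 wp2
slot 3 (MUL): stall RD_PORT — free A0,Mu1,Ld1,B1 rp1 wp2
slot 4 (MUL): stall RD_PORT — free A0,Mu1,Ld1,B1 rp1 wp2
slot 5 (MEM): stall RD_PORT — free A0,Mu1,Ld1,B1 rp1 wp2
slot 6 (MUL): stall RD_PORT — free A0,Mu1,Ld1,B1 rp1 wp2
slot 7 (ALU): stall FU — free A0,Mu1,Ld1,B1 rp1 wp2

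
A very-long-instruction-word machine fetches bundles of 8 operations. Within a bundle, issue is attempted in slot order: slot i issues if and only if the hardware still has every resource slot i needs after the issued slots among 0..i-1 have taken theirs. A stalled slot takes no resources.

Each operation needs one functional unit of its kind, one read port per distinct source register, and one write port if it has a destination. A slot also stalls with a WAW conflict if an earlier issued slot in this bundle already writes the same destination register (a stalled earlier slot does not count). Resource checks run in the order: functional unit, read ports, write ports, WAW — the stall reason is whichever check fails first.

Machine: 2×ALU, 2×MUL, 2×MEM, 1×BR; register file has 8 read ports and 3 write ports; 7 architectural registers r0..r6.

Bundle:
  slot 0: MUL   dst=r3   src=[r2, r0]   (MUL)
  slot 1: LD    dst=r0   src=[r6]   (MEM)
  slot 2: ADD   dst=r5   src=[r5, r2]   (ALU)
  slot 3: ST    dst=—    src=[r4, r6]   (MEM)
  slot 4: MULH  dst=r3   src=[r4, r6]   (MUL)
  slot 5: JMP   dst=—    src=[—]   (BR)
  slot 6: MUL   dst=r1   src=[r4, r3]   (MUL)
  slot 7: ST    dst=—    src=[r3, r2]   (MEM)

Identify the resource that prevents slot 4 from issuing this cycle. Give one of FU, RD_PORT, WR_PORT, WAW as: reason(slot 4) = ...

  0. MUL→r3 ⇒ go  {2A/1Mu/2Ld/1B | 6r 2w}
  1. MEM→r0 ⇒ go  {2A/1Mu/1Ld/1B | 5r 1w}
  2. ALU→r5 ⇒ go  {1A/1Mu/1Ld/1B | 3r 0w}
  3. MEM ⇒ go  {1A/1Mu/0Ld/1B | 1r 0w}
  4. MUL→r3 ⇒ no(RD_PORT)  {1A/1Mu/0Ld/1B | 1r 0w}
  5. BR ⇒ go  {1A/1Mu/0Ld/0B | 1r 0w}
  6. MUL→r1 ⇒ no(RD_PORT)  {1A/1Mu/0Ld/0B | 1r 0w}
  7. MEM ⇒ no(FU)  {1A/1Mu/0Ld/0B | 1r 0w}

reason(slot 4) = RD_PORT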